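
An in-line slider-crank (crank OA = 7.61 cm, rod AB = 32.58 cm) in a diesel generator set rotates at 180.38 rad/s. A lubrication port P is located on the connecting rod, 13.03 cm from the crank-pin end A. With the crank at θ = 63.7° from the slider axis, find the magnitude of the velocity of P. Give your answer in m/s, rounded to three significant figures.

13.3

ω = 180.4 rad/s.  Crank-pin speed |V_A| = rω = 13.727 m/s, perpendicular to OA.
Rod angle: sinφ = −(r/L) sinθ ⇒ φ = -12.087°; ω_rod = −rω cosθ/√(L²−r²sin²θ) = -19.091 rad/s.
V_P = V_A + ω_rod × AP, with AP = 0.1303 m along the rod.
Components: V_Px = −rω sinθ − a·ω_rod·sinφ = -12.827 m/s;  V_Py = rω cosθ + a·ω_rod·cosφ = +3.6496 m/s.
|V_P| = √(V_Px² + V_Py²) = 13.336 m/s.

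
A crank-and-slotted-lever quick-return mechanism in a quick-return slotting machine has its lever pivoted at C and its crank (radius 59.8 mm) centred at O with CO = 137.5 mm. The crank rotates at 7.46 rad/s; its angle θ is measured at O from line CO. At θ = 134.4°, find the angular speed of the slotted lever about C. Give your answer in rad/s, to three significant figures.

1.48

ω = 7.46 rad/s
Crank pin A relative to C: A = (d + r cosθ, r sinθ); lever angle φ = atan2(r sinθ, d + r cosθ).
Differentiating tanφ: φ̇ = rω(d cosθ + r)/(d² + r² + 2dr cosθ).
d² + r² + 2dr cosθ = |CA|² = 0.0109763 m²;  d cosθ + r = -0.036404 m.
|ω_lever| = |0.0598·7.46·-0.036404| / 0.0109763 = 1.4795 rad/s.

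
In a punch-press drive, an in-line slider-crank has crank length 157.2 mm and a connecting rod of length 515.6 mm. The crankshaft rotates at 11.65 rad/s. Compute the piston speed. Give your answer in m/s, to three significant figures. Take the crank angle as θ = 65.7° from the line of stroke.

ω = 11.65 rad/s
For an in-line slider-crank, x = r cosθ + √(L² − r² sin²θ), so v = −rω sinθ·[1 + r cosθ/√(L² − r² sin²θ)].
With r = 0.1572 m, L = 0.5156 m, θ = 65.7°: √(L² − r² sin²θ) = 0.49529 m.
v = −0.1572·11.65·0.91140·[1 + 0.1572·0.41151/0.49529] = -1.8871 m/s.
|v| = 1.8871 m/s.

1.89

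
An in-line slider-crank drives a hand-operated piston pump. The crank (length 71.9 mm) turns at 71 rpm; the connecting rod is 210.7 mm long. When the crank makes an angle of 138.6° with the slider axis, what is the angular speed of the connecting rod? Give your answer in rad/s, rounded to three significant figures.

1.95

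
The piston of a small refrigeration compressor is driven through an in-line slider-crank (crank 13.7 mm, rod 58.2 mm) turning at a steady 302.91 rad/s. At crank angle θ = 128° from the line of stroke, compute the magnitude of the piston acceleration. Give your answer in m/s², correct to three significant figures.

843

ω = 302.9 rad/s
x(θ) = r cosθ + √(L² − r² sin²θ); with ω constant, a = ω²·d²x/dθ².
d²x/dθ² = −r cosθ − r²(cos2θ)/√u − r⁴ sin²2θ/(4u^{3/2}),  u = L² − r² sin²θ = 0.00327069 m².
Substituting r = 0.0137 m, L = 0.0582 m, θ = 128°: d²x/dθ² = +0.0091842 m.
a = ω²·d²x/dθ² = (302.9)²·(+0.0091842) = +842.69 m/s²;  |a| = 842.69 m/s².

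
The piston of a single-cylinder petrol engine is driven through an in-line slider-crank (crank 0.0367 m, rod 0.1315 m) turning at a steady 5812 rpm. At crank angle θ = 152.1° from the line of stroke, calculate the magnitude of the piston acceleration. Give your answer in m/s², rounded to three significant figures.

ω = 2π·5812/60 = 608.6 rad/s
x(θ) = r cosθ + √(L² − r² sin²θ); with ω constant, a = ω²·d²x/dθ².
d²x/dθ² = −r cosθ − r²(cos2θ)/√u − r⁴ sin²2θ/(4u^{3/2}),  u = L² − r² sin²θ = 0.0169973 m².
Substituting r = 0.0367 m, L = 0.1315 m, θ = 152.1°: d²x/dθ² = +0.026487 m.
a = ω²·d²x/dθ² = (608.6)²·(+0.026487) = +9811.8 m/s²;  |a| = 9811.8 m/s².

9810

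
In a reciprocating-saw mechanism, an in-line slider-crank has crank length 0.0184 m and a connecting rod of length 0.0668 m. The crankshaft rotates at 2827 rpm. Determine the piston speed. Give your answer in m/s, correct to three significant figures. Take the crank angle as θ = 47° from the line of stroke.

ω = 2π·2827/60 = 296 rad/s
For an in-line slider-crank, x = r cosθ + √(L² − r² sin²θ), so v = −rω sinθ·[1 + r cosθ/√(L² − r² sin²θ)].
With r = 0.0184 m, L = 0.0668 m, θ = 47°: √(L² − r² sin²θ) = 0.065431 m.
v = −0.0184·296·0.73135·[1 + 0.0184·0.68200/0.065431] = -4.7479 m/s.
|v| = 4.7479 m/s.

4.75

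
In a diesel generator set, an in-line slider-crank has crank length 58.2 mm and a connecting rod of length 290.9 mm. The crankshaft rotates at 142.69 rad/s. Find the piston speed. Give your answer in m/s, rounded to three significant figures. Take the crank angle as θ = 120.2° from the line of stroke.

ω = 142.7 rad/s
For an in-line slider-crank, x = r cosθ + √(L² − r² sin²θ), so v = −rω sinθ·[1 + r cosθ/√(L² − r² sin²θ)].
With r = 0.0582 m, L = 0.2909 m, θ = 120.2°: √(L² − r² sin²θ) = 0.28652 m.
v = −0.0582·142.7·0.86427·[1 + 0.0582·-0.50302/0.28652] = -6.444 m/s.
|v| = 6.444 m/s.

6.44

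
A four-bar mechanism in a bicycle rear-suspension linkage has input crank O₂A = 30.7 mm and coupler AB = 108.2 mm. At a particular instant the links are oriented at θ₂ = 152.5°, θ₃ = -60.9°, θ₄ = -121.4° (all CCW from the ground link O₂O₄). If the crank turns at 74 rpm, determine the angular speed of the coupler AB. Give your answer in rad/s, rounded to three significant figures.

2.52

ω₂ = 7.749 rad/s (from 74 rpm).
Differentiating the loop-closure r₂e^{iθ₂}+r₃e^{iθ₃}=r₁+r₄e^{iθ₄} gives r₂ω₂e^{iθ₂}+r₃ω₃e^{iθ₃}=r₄ω₄e^{iθ₄}.
Eliminating the other unknown: ω₃ = r₂ω₂ sin(θ₄−θ₂) / [r₃ sin(θ₃−θ₄)].
Numerator sine = +0.99768; denominator sine = +0.87036.
Result = 0.0307·7.749·(+0.99768) / (0.1082·(+0.87036)) = +2.5204 rad/s; magnitude 2.5204 rad/s.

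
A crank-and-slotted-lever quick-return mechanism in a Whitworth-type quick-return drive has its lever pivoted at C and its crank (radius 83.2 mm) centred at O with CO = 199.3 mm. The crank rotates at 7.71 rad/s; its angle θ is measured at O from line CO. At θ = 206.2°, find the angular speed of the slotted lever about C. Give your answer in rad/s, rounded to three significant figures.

3.63

ω = 7.71 rad/s
Crank pin A relative to C: A = (d + r cosθ, r sinθ); lever angle φ = atan2(r sinθ, d + r cosθ).
Differentiating tanφ: φ̇ = rω(d cosθ + r)/(d² + r² + 2dr cosθ).
d² + r² + 2dr cosθ = |CA|² = 0.0168865 m²;  d cosθ + r = -0.095624 m.
|ω_lever| = |0.0832·7.71·-0.095624| / 0.0168865 = 3.6325 rad/s.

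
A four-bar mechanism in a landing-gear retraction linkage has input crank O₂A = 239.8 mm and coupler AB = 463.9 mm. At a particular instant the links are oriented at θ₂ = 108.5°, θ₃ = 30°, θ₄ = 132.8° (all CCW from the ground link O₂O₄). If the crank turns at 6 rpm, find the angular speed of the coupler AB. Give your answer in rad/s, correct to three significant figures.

ω₂ = 0.6283 rad/s (from 6 rpm).
Differentiating the loop-closure r₂e^{iθ₂}+r₃e^{iθ₃}=r₁+r₄e^{iθ₄} gives r₂ω₂e^{iθ₂}+r₃ω₃e^{iθ₃}=r₄ω₄e^{iθ₄}.
Eliminating the other unknown: ω₃ = r₂ω₂ sin(θ₄−θ₂) / [r₃ sin(θ₃−θ₄)].
Numerator sine = +0.41151; denominator sine = -0.97515.
Result = 0.2398·0.6283·(+0.41151) / (0.4639·(-0.97515)) = -0.13706 rad/s; magnitude 0.13706 rad/s.

0.137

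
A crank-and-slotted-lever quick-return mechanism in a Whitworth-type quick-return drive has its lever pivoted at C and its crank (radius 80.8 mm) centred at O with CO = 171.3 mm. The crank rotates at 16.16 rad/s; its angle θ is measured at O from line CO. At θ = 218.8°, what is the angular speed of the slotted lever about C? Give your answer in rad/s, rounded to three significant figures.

ω = 16.16 rad/s
Crank pin A relative to C: A = (d + r cosθ, r sinθ); lever angle φ = atan2(r sinθ, d + r cosθ).
Differentiating tanφ: φ̇ = rω(d cosθ + r)/(d² + r² + 2dr cosθ).
d² + r² + 2dr cosθ = |CA|² = 0.0142986 m²;  d cosθ + r = -0.052701 m.
|ω_lever| = |0.0808·16.16·-0.052701| / 0.0142986 = 4.8125 rad/s.

4.81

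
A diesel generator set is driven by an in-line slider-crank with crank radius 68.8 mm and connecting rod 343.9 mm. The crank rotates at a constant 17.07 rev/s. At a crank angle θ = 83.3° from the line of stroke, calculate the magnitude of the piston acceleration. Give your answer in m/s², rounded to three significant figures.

ω = 2π·17.1 = 107.3 rad/s
x(θ) = r cosθ + √(L² − r² sin²θ); with ω constant, a = ω²·d²x/dθ².
d²x/dθ² = −r cosθ − r²(cos2θ)/√u − r⁴ sin²2θ/(4u^{3/2}),  u = L² − r² sin²θ = 0.113598 m².
Substituting r = 0.0688 m, L = 0.3439 m, θ = 83.3°: d²x/dθ² = +0.0056269 m.
a = ω²·d²x/dθ² = (107.3)²·(+0.0056269) = +64.728 m/s²;  |a| = 64.728 m/s².

64.7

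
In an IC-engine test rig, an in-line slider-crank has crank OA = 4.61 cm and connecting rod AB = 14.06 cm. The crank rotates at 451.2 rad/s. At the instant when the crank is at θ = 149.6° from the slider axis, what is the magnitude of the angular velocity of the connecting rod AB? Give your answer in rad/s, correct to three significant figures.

129

ω = 451.2 rad/s
The rod makes angle φ with the slider axis where L sinφ = r sinθ; differentiating, L cosφ·φ̇ = r ω cosθ.
L cosφ = √(L² − r² sin²θ) = 0.13865 m.
|ω_rod| = r ω |cosθ| / √(L² − r² sin²θ) = 0.0461·451.2·0.86251/0.13865 = 129.39 rad/s.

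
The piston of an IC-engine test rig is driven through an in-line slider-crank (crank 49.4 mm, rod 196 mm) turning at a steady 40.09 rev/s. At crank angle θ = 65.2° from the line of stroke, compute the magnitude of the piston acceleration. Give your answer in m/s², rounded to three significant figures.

797

ω = 2π·40.1 = 251.9 rad/s
x(θ) = r cosθ + √(L² − r² sin²θ); with ω constant, a = ω²·d²x/dθ².
d²x/dθ² = −r cosθ − r²(cos2θ)/√u − r⁴ sin²2θ/(4u^{3/2}),  u = L² − r² sin²θ = 0.036405 m².
Substituting r = 0.0494 m, L = 0.196 m, θ = 65.2°: d²x/dθ² = -0.012556 m.
a = ω²·d²x/dθ² = (251.9)²·(-0.012556) = -796.66 m/s²;  |a| = 796.66 m/s².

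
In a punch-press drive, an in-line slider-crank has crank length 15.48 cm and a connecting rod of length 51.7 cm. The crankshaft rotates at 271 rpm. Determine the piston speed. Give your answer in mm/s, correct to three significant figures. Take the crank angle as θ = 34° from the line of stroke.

ω = 2π·271/60 = 28.38 rad/s
For an in-line slider-crank, x = r cosθ + √(L² − r² sin²θ), so v = −rω sinθ·[1 + r cosθ/√(L² − r² sin²θ)].
With r = 0.1548 m, L = 0.517 m, θ = 34°: √(L² − r² sin²θ) = 0.5097 m.
v = −0.1548·28.38·0.55919·[1 + 0.1548·0.82904/0.5097] = -3.0751 m/s.
|v| = 3.0751 m/s = 3075.1 mm/s.

3080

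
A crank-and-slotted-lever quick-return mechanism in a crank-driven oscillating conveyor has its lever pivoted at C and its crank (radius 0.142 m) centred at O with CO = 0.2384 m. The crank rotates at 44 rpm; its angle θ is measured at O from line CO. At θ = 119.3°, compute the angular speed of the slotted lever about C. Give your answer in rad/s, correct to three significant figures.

0.378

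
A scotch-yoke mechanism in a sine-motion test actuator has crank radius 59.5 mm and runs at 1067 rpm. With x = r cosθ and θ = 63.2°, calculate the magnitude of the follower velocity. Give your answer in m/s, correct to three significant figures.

5.93

ω = 111.7 rad/s (from 1067 rpm).
x = r cosθ ⇒ ẋ = −rω sinθ.
|v| = rω|sinθ| = 0.0595·111.7·|sin 63.2°| = 5.9342 m/s.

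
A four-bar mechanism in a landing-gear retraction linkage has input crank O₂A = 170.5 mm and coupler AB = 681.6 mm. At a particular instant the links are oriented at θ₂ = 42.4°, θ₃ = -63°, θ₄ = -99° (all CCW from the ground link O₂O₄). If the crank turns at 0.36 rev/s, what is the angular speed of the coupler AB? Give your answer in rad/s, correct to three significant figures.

0.601

ω₂ = 2.262 rad/s (from 0.36 rev/s).
Differentiating the loop-closure r₂e^{iθ₂}+r₃e^{iθ₃}=r₁+r₄e^{iθ₄} gives r₂ω₂e^{iθ₂}+r₃ω₃e^{iθ₃}=r₄ω₄e^{iθ₄}.
Eliminating the other unknown: ω₃ = r₂ω₂ sin(θ₄−θ₂) / [r₃ sin(θ₃−θ₄)].
Numerator sine = -0.62388; denominator sine = +0.58779.
Result = 0.1705·2.262·(-0.62388) / (0.6816·(+0.58779)) = -0.60056 rad/s; magnitude 0.60056 rad/s.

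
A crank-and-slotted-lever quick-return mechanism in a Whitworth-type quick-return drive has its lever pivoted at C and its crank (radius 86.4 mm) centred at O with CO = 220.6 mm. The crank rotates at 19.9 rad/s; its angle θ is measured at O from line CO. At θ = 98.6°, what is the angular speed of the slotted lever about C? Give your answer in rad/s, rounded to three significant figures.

ω = 19.9 rad/s
Crank pin A relative to C: A = (d + r cosθ, r sinθ); lever angle φ = atan2(r sinθ, d + r cosθ).
Differentiating tanφ: φ̇ = rω(d cosθ + r)/(d² + r² + 2dr cosθ).
d² + r² + 2dr cosθ = |CA|² = 0.0504291 m²;  d cosθ + r = +0.053413 m.
|ω_lever| = |0.0864·19.9·+0.053413| / 0.0504291 = 1.8211 rad/s.

1.82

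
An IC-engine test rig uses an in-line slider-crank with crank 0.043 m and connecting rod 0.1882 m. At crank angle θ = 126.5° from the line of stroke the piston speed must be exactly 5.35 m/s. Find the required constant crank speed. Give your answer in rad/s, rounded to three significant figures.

For an in-line slider-crank, |v_piston| = rω|sinθ|·[1 + r cosθ/√(L² − r² sin²θ)].
With r = 0.043 m, L = 0.1882 m, θ = 126.5°: the bracketed kinematic factor |dx/dθ| = 0.029787 m.
ω = v/|dx/dθ| = 5.35/0.029787 = 179.61 rad/s.

180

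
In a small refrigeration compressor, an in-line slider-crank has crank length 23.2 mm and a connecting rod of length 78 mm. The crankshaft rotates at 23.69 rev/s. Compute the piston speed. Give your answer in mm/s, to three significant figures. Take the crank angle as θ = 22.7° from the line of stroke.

ω = 2π·23.7 = 148.8 rad/s
For an in-line slider-crank, x = r cosθ + √(L² − r² sin²θ), so v = −rω sinθ·[1 + r cosθ/√(L² − r² sin²θ)].
With r = 0.0232 m, L = 0.078 m, θ = 22.7°: √(L² − r² sin²θ) = 0.077484 m.
v = −0.0232·148.8·0.38591·[1 + 0.0232·0.92254/0.077484] = -1.7008 m/s.
|v| = 1.7008 m/s = 1700.8 mm/s.

1700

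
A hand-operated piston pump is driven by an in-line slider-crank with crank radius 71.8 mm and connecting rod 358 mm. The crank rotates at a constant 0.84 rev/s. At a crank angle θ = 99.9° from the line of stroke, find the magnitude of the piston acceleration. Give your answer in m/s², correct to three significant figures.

0.728

ω = 2π·0.84 = 5.278 rad/s
x(θ) = r cosθ + √(L² − r² sin²θ); with ω constant, a = ω²·d²x/dθ².
d²x/dθ² = −r cosθ − r²(cos2θ)/√u − r⁴ sin²2θ/(4u^{3/2}),  u = L² − r² sin²θ = 0.123161 m².
Substituting r = 0.0718 m, L = 0.358 m, θ = 99.9°: d²x/dθ² = +0.026148 m.
a = ω²·d²x/dθ² = (5.278)²·(+0.026148) = +0.72838 m/s²;  |a| = 0.72838 m/s².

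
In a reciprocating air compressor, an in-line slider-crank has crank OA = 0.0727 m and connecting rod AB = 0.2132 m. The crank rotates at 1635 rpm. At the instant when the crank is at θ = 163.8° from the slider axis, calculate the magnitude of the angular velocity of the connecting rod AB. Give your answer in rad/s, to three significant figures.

56.3

ω = 171.2 rad/s (converted from 1635 rpm).
The rod makes angle φ with the slider axis where L sinφ = r sinθ; differentiating, L cosφ·φ̇ = r ω cosθ.
L cosφ = √(L² − r² sin²θ) = 0.21223 m.
|ω_rod| = r ω |cosθ| / √(L² − r² sin²θ) = 0.0727·171.2·0.96029/0.21223 = 56.321 rad/s.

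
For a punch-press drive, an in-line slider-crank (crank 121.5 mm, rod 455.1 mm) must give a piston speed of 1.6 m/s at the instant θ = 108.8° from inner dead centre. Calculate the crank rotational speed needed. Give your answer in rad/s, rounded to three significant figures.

For an in-line slider-crank, |v_piston| = rω|sinθ|·[1 + r cosθ/√(L² − r² sin²θ)].
With r = 0.1215 m, L = 0.4551 m, θ = 108.8°: the bracketed kinematic factor |dx/dθ| = 0.10479 m.
ω = v/|dx/dθ| = 1.6/0.10479 = 15.269 rad/s.

15.3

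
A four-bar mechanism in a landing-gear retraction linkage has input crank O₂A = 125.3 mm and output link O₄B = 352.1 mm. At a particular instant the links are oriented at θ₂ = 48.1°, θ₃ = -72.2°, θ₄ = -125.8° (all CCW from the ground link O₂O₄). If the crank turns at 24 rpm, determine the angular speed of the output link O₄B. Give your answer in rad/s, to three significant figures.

0.959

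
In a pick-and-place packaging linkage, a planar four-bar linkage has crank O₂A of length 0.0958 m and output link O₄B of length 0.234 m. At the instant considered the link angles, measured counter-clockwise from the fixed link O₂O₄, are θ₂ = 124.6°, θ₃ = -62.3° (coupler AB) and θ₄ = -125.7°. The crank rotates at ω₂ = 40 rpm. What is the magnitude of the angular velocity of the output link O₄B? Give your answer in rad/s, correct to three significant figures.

ω₂ = 4.189 rad/s (from 40 rpm).
Differentiating the loop-closure r₂e^{iθ₂}+r₃e^{iθ₃}=r₁+r₄e^{iθ₄} gives r₂ω₂e^{iθ₂}+r₃ω₃e^{iθ₃}=r₄ω₄e^{iθ₄}.
Eliminating the other unknown: ω₄ = r₂ω₂ sin(θ₂−θ₃) / [r₄ sin(θ₄−θ₃)].
Numerator sine = -0.12014; denominator sine = -0.89415.
Result = 0.0958·4.189·(-0.12014) / (0.234·(-0.89415)) = +0.23041 rad/s; magnitude 0.23041 rad/s.

0.230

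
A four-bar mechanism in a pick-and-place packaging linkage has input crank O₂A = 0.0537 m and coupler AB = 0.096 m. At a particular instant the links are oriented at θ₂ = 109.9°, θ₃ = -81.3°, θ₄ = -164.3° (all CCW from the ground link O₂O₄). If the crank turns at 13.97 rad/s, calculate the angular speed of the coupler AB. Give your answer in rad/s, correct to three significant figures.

7.85

ω₂ = 13.97 rad/s
Differentiating the loop-closure r₂e^{iθ₂}+r₃e^{iθ₃}=r₁+r₄e^{iθ₄} gives r₂ω₂e^{iθ₂}+r₃ω₃e^{iθ₃}=r₄ω₄e^{iθ₄}.
Eliminating the other unknown: ω₃ = r₂ω₂ sin(θ₄−θ₂) / [r₃ sin(θ₃−θ₄)].
Numerator sine = +0.99731; denominator sine = +0.99255.
Result = 0.0537·13.97·(+0.99731) / (0.096·(+0.99255)) = +7.852 rad/s; magnitude 7.852 rad/s.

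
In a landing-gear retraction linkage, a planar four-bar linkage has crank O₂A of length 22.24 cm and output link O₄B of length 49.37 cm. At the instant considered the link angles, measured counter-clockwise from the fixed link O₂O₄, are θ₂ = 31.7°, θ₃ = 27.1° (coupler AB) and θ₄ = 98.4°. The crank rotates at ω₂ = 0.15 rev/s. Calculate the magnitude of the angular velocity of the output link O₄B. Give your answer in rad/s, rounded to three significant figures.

ω₂ = 0.9425 rad/s (from 0.15 rev/s).
Differentiating the loop-closure r₂e^{iθ₂}+r₃e^{iθ₃}=r₁+r₄e^{iθ₄} gives r₂ω₂e^{iθ₂}+r₃ω₃e^{iθ₃}=r₄ω₄e^{iθ₄}.
Eliminating the other unknown: ω₄ = r₂ω₂ sin(θ₂−θ₃) / [r₄ sin(θ₄−θ₃)].
Numerator sine = +0.08020; denominator sine = +0.94721.
Result = 0.2224·0.9425·(+0.08020) / (0.4937·(+0.94721)) = +0.035947 rad/s; magnitude 0.035947 rad/s.

0.0359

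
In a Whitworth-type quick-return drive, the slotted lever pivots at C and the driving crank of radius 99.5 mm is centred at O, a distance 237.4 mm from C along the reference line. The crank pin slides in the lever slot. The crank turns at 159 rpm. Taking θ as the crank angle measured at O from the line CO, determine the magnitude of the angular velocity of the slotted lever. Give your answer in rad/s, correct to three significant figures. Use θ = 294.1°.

ω = 16.65 rad/s (from 159 rpm).
Crank pin A relative to C: A = (d + r cosθ, r sinθ); lever angle φ = atan2(r sinθ, d + r cosθ).
Differentiating tanφ: φ̇ = rω(d cosθ + r)/(d² + r² + 2dr cosθ).
d² + r² + 2dr cosθ = |CA|² = 0.0855496 m²;  d cosθ + r = +0.19644 m.
|ω_lever| = |0.0995·16.65·+0.19644| / 0.0855496 = 3.8041 rad/s.

3.80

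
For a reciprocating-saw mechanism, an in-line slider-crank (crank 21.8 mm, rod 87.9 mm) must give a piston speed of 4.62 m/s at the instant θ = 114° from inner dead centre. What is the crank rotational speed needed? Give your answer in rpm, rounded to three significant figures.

For an in-line slider-crank, |v_piston| = rω|sinθ|·[1 + r cosθ/√(L² − r² sin²θ)].
With r = 0.0218 m, L = 0.0879 m, θ = 114°: the bracketed kinematic factor |dx/dθ| = 0.017853 m.
ω = v/|dx/dθ| = 4.62/0.017853 = 258.78 rad/s.
N = 60ω/(2π) = 2471.2 rpm.

2470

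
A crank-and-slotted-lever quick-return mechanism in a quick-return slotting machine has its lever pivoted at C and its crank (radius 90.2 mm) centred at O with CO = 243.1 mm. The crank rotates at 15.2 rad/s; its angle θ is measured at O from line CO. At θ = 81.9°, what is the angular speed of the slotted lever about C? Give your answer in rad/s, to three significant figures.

2.32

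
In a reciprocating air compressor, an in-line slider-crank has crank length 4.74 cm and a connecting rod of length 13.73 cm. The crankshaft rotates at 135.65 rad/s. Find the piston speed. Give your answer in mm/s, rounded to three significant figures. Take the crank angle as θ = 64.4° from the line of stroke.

6710

ω = 135.7 rad/s
For an in-line slider-crank, x = r cosθ + √(L² − r² sin²θ), so v = −rω sinθ·[1 + r cosθ/√(L² − r² sin²θ)].
With r = 0.0474 m, L = 0.1373 m, θ = 64.4°: √(L² − r² sin²θ) = 0.13048 m.
v = −0.0474·135.7·0.90183·[1 + 0.0474·0.43209/0.13048] = -6.7088 m/s.
|v| = 6.7088 m/s = 6708.8 mm/s.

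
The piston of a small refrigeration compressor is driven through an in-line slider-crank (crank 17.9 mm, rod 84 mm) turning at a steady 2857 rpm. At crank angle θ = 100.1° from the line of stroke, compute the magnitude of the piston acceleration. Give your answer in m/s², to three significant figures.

608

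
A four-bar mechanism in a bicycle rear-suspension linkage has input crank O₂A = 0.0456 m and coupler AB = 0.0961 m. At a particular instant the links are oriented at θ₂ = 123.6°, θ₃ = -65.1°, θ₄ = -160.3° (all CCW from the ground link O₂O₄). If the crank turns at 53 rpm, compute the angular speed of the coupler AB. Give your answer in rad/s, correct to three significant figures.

2.57

ω₂ = 5.55 rad/s (from 53 rpm).
Differentiating the loop-closure r₂e^{iθ₂}+r₃e^{iθ₃}=r₁+r₄e^{iθ₄} gives r₂ω₂e^{iθ₂}+r₃ω₃e^{iθ₃}=r₄ω₄e^{iθ₄}.
Eliminating the other unknown: ω₃ = r₂ω₂ sin(θ₄−θ₂) / [r₃ sin(θ₃−θ₄)].
Numerator sine = +0.97072; denominator sine = +0.99588.
Result = 0.0456·5.55·(+0.97072) / (0.0961·(+0.99588)) = +2.567 rad/s; magnitude 2.567 rad/s.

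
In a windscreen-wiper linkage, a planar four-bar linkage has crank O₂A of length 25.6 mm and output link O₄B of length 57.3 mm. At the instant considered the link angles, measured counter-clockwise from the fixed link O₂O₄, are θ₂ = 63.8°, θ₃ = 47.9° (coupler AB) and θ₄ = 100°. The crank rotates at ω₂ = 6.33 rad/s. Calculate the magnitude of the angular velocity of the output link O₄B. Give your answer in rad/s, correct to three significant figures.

ω₂ = 6.33 rad/s
Differentiating the loop-closure r₂e^{iθ₂}+r₃e^{iθ₃}=r₁+r₄e^{iθ₄} gives r₂ω₂e^{iθ₂}+r₃ω₃e^{iθ₃}=r₄ω₄e^{iθ₄}.
Eliminating the other unknown: ω₄ = r₂ω₂ sin(θ₂−θ₃) / [r₄ sin(θ₄−θ₃)].
Numerator sine = +0.27396; denominator sine = +0.78908.
Result = 0.0256·6.33·(+0.27396) / (0.0573·(+0.78908)) = +0.98186 rad/s; magnitude 0.98186 rad/s.

0.982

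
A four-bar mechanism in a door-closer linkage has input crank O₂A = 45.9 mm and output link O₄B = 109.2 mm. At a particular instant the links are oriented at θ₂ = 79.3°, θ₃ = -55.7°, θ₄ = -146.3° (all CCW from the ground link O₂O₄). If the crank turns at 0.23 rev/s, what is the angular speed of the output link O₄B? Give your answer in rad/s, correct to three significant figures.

0.430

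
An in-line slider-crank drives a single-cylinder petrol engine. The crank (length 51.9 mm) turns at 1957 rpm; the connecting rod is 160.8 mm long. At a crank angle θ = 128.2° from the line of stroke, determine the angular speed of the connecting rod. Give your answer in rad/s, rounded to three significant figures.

42.3

ω = 204.9 rad/s (converted from 1957 rpm).
The rod makes angle φ with the slider axis where L sinφ = r sinθ; differentiating, L cosφ·φ̇ = r ω cosθ.
L cosφ = √(L² − r² sin²θ) = 0.15554 m.
|ω_rod| = r ω |cosθ| / √(L² − r² sin²θ) = 0.0519·204.9·0.61841/0.15554 = 42.288 rad/s.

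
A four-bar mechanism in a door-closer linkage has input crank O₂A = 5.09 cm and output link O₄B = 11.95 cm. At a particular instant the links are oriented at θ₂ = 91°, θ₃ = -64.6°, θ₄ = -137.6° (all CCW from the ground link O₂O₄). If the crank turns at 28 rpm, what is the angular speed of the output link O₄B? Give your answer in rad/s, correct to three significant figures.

ω₂ = 2.932 rad/s (from 28 rpm).
Differentiating the loop-closure r₂e^{iθ₂}+r₃e^{iθ₃}=r₁+r₄e^{iθ₄} gives r₂ω₂e^{iθ₂}+r₃ω₃e^{iθ₃}=r₄ω₄e^{iθ₄}.
Eliminating the other unknown: ω₄ = r₂ω₂ sin(θ₂−θ₃) / [r₄ sin(θ₄−θ₃)].
Numerator sine = +0.41310; denominator sine = -0.95630.
Result = 0.0509·2.932·(+0.41310) / (0.1195·(-0.95630)) = -0.53951 rad/s; magnitude 0.53951 rad/s.

0.540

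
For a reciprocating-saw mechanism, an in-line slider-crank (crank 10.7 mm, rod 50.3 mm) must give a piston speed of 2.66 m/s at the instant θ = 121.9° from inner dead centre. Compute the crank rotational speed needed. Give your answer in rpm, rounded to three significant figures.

3160

For an in-line slider-crank, |v_piston| = rω|sinθ|·[1 + r cosθ/√(L² − r² sin²θ)].
With r = 0.0107 m, L = 0.0503 m, θ = 121.9°: the bracketed kinematic factor |dx/dθ| = 0.0080458 m.
ω = v/|dx/dθ| = 2.66/0.0080458 = 330.61 rad/s.
N = 60ω/(2π) = 3157.1 rpm.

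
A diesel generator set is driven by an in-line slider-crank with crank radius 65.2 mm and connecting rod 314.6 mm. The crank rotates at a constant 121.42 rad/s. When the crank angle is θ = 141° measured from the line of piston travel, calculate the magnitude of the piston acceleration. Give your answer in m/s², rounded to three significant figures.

703

ω = 121.4 rad/s
x(θ) = r cosθ + √(L² − r² sin²θ); with ω constant, a = ω²·d²x/dθ².
d²x/dθ² = −r cosθ − r²(cos2θ)/√u − r⁴ sin²2θ/(4u^{3/2}),  u = L² − r² sin²θ = 0.0972896 m².
Substituting r = 0.0652 m, L = 0.3146 m, θ = 141°: d²x/dθ² = +0.047694 m.
a = ω²·d²x/dθ² = (121.4)²·(+0.047694) = +703.14 m/s²;  |a| = 703.14 m/s².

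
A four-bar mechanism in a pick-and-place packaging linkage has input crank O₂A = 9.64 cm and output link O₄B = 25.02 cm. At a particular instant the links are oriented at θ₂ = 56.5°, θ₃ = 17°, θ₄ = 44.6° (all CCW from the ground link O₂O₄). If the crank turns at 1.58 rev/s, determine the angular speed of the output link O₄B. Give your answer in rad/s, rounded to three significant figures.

5.25

ω₂ = 9.927 rad/s (from 1.58 rev/s).
Differentiating the loop-closure r₂e^{iθ₂}+r₃e^{iθ₃}=r₁+r₄e^{iθ₄} gives r₂ω₂e^{iθ₂}+r₃ω₃e^{iθ₃}=r₄ω₄e^{iθ₄}.
Eliminating the other unknown: ω₄ = r₂ω₂ sin(θ₂−θ₃) / [r₄ sin(θ₄−θ₃)].
Numerator sine = +0.63608; denominator sine = +0.46330.
Result = 0.0964·9.927·(+0.63608) / (0.2502·(+0.46330)) = +5.2514 rad/s; magnitude 5.2514 rad/s.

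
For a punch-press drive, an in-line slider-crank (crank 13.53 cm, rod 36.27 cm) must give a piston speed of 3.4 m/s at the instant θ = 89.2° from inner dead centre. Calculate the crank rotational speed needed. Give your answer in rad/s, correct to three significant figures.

25.0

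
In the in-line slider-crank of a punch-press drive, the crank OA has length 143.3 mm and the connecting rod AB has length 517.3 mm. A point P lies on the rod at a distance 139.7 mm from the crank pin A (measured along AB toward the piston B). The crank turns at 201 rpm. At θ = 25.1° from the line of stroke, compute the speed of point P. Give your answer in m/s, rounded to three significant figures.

2.42

ω = 21.05 rad/s.  Crank-pin speed |V_A| = rω = 3.0163 m/s, perpendicular to OA.
Rod angle: sinφ = −(r/L) sinθ ⇒ φ = -6.748°; ω_rod = −rω cosθ/√(L²−r²sin²θ) = -5.317 rad/s.
V_P = V_A + ω_rod × AP, with AP = 0.1397 m along the rod.
Components: V_Px = −rω sinθ − a·ω_rod·sinφ = -1.3668 m/s;  V_Py = rω cosθ + a·ω_rod·cosφ = +1.9938 m/s.
|V_P| = √(V_Px² + V_Py²) = 2.4173 m/s.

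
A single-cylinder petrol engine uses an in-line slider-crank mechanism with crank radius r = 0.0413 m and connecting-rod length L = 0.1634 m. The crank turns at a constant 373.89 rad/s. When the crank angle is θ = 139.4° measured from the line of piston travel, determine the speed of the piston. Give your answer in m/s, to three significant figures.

ω = 373.9 rad/s
For an in-line slider-crank, x = r cosθ + √(L² − r² sin²θ), so v = −rω sinθ·[1 + r cosθ/√(L² − r² sin²θ)].
With r = 0.0413 m, L = 0.1634 m, θ = 139.4°: √(L² − r² sin²θ) = 0.16117 m.
v = −0.0413·373.9·0.65077·[1 + 0.0413·-0.75927/0.16117] = -8.0939 m/s.
|v| = 8.0939 m/s.

8.09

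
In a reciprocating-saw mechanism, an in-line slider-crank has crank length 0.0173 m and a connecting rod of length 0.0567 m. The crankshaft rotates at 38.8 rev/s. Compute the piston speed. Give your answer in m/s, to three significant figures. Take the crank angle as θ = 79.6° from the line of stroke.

4.39

ω = 2π·38.8 = 243.8 rad/s
For an in-line slider-crank, x = r cosθ + √(L² − r² sin²θ), so v = −rω sinθ·[1 + r cosθ/√(L² − r² sin²θ)].
With r = 0.0173 m, L = 0.0567 m, θ = 79.6°: √(L² − r² sin²θ) = 0.054087 m.
v = −0.0173·243.8·0.98357·[1 + 0.0173·0.18052/0.054087] = -4.3878 m/s.
|v| = 4.3878 m/s.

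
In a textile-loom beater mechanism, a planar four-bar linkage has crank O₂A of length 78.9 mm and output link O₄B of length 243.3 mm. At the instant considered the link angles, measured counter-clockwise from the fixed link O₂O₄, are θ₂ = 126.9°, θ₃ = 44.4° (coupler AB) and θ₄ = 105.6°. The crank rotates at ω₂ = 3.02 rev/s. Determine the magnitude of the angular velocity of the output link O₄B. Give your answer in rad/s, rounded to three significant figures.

ω₂ = 18.98 rad/s (from 3.02 rev/s).
Differentiating the loop-closure r₂e^{iθ₂}+r₃e^{iθ₃}=r₁+r₄e^{iθ₄} gives r₂ω₂e^{iθ₂}+r₃ω₃e^{iθ₃}=r₄ω₄e^{iθ₄}.
Eliminating the other unknown: ω₄ = r₂ω₂ sin(θ₂−θ₃) / [r₄ sin(θ₄−θ₃)].
Numerator sine = +0.99144; denominator sine = +0.87631.
Result = 0.0789·18.98·(+0.99144) / (0.2433·(+0.87631)) = +6.962 rad/s; magnitude 6.962 rad/s.

6.96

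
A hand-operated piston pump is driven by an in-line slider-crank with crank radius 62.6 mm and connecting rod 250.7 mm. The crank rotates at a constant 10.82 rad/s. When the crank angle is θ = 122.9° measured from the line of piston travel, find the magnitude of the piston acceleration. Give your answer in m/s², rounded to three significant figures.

ω = 10.82 rad/s
x(θ) = r cosθ + √(L² − r² sin²θ); with ω constant, a = ω²·d²x/dθ².
d²x/dθ² = −r cosθ − r²(cos2θ)/√u − r⁴ sin²2θ/(4u^{3/2}),  u = L² − r² sin²θ = 0.0600879 m².
Substituting r = 0.0626 m, L = 0.2507 m, θ = 122.9°: d²x/dθ² = +0.040339 m.
a = ω²·d²x/dθ² = (10.82)²·(+0.040339) = +4.7226 m/s²;  |a| = 4.7226 m/s².

4.72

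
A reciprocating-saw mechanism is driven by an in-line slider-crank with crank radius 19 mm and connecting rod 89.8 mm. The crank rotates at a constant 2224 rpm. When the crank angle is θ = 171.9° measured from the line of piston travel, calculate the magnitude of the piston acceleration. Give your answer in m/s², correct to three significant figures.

811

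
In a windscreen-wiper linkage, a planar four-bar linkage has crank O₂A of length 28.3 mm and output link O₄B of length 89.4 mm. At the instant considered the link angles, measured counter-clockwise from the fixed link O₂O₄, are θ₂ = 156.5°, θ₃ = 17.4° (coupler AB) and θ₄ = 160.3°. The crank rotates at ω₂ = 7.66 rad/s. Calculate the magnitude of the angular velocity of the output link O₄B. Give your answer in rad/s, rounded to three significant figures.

ω₂ = 7.66 rad/s
Differentiating the loop-closure r₂e^{iθ₂}+r₃e^{iθ₃}=r₁+r₄e^{iθ₄} gives r₂ω₂e^{iθ₂}+r₃ω₃e^{iθ₃}=r₄ω₄e^{iθ₄}.
Eliminating the other unknown: ω₄ = r₂ω₂ sin(θ₂−θ₃) / [r₄ sin(θ₄−θ₃)].
Numerator sine = +0.65474; denominator sine = +0.60321.
Result = 0.0283·7.66·(+0.65474) / (0.0894·(+0.60321)) = +2.632 rad/s; magnitude 2.632 rad/s.

2.63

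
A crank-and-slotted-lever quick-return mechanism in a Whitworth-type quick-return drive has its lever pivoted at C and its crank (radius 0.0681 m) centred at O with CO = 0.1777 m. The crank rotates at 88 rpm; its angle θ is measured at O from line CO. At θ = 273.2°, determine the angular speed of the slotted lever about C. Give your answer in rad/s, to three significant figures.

1.30

ω = 9.215 rad/s (from 88 rpm).
Crank pin A relative to C: A = (d + r cosθ, r sinθ); lever angle φ = atan2(r sinθ, d + r cosθ).
Differentiating tanφ: φ̇ = rω(d cosθ + r)/(d² + r² + 2dr cosθ).
d² + r² + 2dr cosθ = |CA|² = 0.0375659 m²;  d cosθ + r = +0.078019 m.
|ω_lever| = |0.0681·9.215·+0.078019| / 0.0375659 = 1.3034 rad/s.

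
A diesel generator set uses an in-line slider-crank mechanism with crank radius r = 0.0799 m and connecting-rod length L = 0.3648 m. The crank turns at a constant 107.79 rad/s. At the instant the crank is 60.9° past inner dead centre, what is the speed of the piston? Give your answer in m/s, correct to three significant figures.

8.34

ω = 107.8 rad/s
For an in-line slider-crank, x = r cosθ + √(L² − r² sin²θ), so v = −rω sinθ·[1 + r cosθ/√(L² − r² sin²θ)].
With r = 0.0799 m, L = 0.3648 m, θ = 60.9°: √(L² − r² sin²θ) = 0.35806 m.
v = −0.0799·107.8·0.87377·[1 + 0.0799·0.48634/0.35806] = -8.342 m/s.
|v| = 8.342 m/s.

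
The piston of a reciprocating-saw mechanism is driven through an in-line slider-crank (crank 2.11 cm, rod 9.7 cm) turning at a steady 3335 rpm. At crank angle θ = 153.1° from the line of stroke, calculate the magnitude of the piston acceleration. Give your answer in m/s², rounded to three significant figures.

1960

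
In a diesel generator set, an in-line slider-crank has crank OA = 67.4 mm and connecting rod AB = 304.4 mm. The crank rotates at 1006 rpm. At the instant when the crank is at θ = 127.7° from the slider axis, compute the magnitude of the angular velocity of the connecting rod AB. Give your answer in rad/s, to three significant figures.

ω = 105.3 rad/s (converted from 1006 rpm).
The rod makes angle φ with the slider axis where L sinφ = r sinθ; differentiating, L cosφ·φ̇ = r ω cosθ.
L cosφ = √(L² − r² sin²θ) = 0.29969 m.
|ω_rod| = r ω |cosθ| / √(L² − r² sin²θ) = 0.0674·105.3·0.61153/0.29969 = 14.489 rad/s.

14.5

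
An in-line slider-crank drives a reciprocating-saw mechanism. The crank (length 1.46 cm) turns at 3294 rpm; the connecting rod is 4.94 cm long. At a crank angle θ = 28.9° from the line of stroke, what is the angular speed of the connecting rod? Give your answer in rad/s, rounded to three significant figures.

90.2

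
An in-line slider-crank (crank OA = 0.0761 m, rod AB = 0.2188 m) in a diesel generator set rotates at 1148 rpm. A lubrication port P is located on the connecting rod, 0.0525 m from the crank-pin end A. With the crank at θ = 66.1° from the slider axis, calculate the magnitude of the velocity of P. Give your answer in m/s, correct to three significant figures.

9.11

ω = 120.2 rad/s.  Crank-pin speed |V_A| = rω = 9.1486 m/s, perpendicular to OA.
Rod angle: sinφ = −(r/L) sinθ ⇒ φ = -18.541°; ω_rod = −rω cosθ/√(L²−r²sin²θ) = -17.867 rad/s.
V_P = V_A + ω_rod × AP, with AP = 0.0525 m along the rod.
Components: V_Px = −rω sinθ − a·ω_rod·sinφ = -8.6624 m/s;  V_Py = rω cosθ + a·ω_rod·cosφ = +2.8171 m/s.
|V_P| = √(V_Px² + V_Py²) = 9.109 m/s.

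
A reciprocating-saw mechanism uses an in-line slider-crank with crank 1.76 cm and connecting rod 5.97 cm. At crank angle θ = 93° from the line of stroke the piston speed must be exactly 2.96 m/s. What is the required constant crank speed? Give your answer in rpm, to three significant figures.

1630

For an in-line slider-crank, |v_piston| = rω|sinθ|·[1 + r cosθ/√(L² − r² sin²θ)].
With r = 0.0176 m, L = 0.0597 m, θ = 93°: the bracketed kinematic factor |dx/dθ| = 0.017292 m.
ω = v/|dx/dθ| = 2.96/0.017292 = 171.18 rad/s.
N = 60ω/(2π) = 1634.6 rpm.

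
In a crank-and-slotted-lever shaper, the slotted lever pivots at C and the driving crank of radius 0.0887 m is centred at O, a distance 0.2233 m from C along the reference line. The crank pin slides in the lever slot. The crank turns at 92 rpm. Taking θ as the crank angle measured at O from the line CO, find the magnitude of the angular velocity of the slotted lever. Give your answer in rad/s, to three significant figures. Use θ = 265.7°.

1.12

ω = 9.634 rad/s (from 92 rpm).
Crank pin A relative to C: A = (d + r cosθ, r sinθ); lever angle φ = atan2(r sinθ, d + r cosθ).
Differentiating tanφ: φ̇ = rω(d cosθ + r)/(d² + r² + 2dr cosθ).
d² + r² + 2dr cosθ = |CA|² = 0.0547604 m²;  d cosθ + r = +0.071957 m.
|ω_lever| = |0.0887·9.634·+0.071957| / 0.0547604 = 1.1229 rad/s.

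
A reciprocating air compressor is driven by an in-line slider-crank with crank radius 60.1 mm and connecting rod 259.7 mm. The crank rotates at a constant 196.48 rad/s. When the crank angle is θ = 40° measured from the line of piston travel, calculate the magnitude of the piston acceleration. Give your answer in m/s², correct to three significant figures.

1880

ω = 196.5 rad/s
x(θ) = r cosθ + √(L² − r² sin²θ); with ω constant, a = ω²·d²x/dθ².
d²x/dθ² = −r cosθ − r²(cos2θ)/√u − r⁴ sin²2θ/(4u^{3/2}),  u = L² − r² sin²θ = 0.0659517 m².
Substituting r = 0.0601 m, L = 0.2597 m, θ = 40°: d²x/dθ² = -0.048668 m.
a = ω²·d²x/dθ² = (196.5)²·(-0.048668) = -1878.8 m/s²;  |a| = 1878.8 m/s².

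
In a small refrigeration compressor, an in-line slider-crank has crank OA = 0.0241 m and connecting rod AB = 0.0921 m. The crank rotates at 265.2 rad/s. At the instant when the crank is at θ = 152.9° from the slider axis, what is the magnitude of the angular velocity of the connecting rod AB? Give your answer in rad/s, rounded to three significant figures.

62.2

ω = 265.2 rad/s
The rod makes angle φ with the slider axis where L sinφ = r sinθ; differentiating, L cosφ·φ̇ = r ω cosθ.
L cosφ = √(L² − r² sin²θ) = 0.091443 m.
|ω_rod| = r ω |cosθ| / √(L² − r² sin²θ) = 0.0241·265.2·0.89021/0.091443 = 62.22 rad/s.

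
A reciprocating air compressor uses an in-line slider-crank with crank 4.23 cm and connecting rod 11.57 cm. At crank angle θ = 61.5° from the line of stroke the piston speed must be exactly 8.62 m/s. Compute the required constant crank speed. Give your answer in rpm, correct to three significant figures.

1870

For an in-line slider-crank, |v_piston| = rω|sinθ|·[1 + r cosθ/√(L² − r² sin²θ)].
With r = 0.0423 m, L = 0.1157 m, θ = 61.5°: the bracketed kinematic factor |dx/dθ| = 0.044022 m.
ω = v/|dx/dθ| = 8.62/0.044022 = 195.81 rad/s.
N = 60ω/(2π) = 1869.9 rpm.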